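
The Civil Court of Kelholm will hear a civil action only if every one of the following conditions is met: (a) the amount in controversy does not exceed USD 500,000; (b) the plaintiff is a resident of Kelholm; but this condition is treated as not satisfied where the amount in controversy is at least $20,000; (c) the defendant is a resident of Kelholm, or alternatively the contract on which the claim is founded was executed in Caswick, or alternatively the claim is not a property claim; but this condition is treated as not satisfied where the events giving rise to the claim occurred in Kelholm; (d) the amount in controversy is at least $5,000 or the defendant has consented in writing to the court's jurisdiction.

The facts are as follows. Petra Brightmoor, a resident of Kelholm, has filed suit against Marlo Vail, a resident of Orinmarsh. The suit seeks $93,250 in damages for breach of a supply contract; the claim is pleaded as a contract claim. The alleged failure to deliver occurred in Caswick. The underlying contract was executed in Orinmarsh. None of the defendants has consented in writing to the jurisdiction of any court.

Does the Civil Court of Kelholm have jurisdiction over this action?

The Civil Court of Kelholm:
  (a) The amount in controversy is $93,250, within the $500,000 ceiling. Met.
  (b) The plaintiff resides in Kelholm. But the amount in controversy is 93,250 dollars, which meets the USD 20,000 floor, triggering the carve-out and defeating this condition. Condition not met.
  (c) The claim is a contract claim, not a property claim, which satisfies one of the alternatives. The exception is not triggered, since the operative events occurred in Caswick, not Kelholm. Condition met.
  (d) The amount in controversy is $93,250, which meets the USD 5,000 floor — that alternative is enough. Met.
  → At least one condition fails; no jurisdiction.

No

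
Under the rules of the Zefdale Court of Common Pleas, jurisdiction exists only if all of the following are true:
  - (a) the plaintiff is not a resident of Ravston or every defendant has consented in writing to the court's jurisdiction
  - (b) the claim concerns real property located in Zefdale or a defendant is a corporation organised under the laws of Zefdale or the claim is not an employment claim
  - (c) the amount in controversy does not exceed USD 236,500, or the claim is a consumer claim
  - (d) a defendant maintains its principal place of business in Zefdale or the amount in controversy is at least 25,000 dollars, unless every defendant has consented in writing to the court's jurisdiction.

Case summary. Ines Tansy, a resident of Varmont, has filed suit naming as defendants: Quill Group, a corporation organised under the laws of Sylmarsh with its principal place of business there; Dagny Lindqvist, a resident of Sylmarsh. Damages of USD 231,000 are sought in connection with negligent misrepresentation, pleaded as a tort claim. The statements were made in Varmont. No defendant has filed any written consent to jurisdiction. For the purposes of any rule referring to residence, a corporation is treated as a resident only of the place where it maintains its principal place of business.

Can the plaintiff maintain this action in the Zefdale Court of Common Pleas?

The Zefdale Court of Common Pleas:
  (a) The plaintiff resides in Varmont, which is not Ravston, so one alternative holds. Met.
  (b) The claim is a tort claim, not an employment claim, so this disjunct is met. Satisfied.
  (c) The amount in controversy is 231,000 dollars, within the USD 236,500 ceiling — that alternative is enough. Satisfied.
  (d) The amount in controversy is 231,000 dollars, which meets the 25,000 dollars floor — that alternative is enough. Satisfied.
  → The court has jurisdiction.

Yes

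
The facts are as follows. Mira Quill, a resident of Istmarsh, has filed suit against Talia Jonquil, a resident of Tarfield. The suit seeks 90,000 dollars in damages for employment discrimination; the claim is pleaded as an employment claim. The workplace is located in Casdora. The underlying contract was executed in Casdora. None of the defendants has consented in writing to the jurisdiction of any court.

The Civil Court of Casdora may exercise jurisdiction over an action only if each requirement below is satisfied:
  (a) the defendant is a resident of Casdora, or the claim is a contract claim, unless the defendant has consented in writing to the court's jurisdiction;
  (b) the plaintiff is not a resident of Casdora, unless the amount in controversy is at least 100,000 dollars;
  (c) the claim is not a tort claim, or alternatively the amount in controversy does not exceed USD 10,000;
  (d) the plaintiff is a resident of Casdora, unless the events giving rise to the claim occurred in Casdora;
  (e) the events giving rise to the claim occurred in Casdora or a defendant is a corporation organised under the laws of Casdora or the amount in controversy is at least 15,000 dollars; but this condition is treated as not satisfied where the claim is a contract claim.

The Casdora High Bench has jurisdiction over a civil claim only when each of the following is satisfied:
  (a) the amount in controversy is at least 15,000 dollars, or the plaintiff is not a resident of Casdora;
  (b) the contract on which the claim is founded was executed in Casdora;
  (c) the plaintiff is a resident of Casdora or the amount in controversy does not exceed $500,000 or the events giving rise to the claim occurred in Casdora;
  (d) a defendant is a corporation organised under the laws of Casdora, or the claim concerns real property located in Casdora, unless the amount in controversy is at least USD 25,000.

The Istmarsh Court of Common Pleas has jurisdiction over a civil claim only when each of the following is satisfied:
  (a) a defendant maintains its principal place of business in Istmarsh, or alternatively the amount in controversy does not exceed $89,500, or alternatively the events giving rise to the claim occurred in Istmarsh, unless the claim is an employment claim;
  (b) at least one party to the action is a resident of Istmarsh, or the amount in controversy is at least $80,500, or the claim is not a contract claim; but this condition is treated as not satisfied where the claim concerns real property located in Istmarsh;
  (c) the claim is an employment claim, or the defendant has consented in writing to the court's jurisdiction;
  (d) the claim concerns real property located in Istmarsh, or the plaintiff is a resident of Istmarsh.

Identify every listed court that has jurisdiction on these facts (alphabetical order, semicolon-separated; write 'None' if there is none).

the Casdora High Bench; the Istmarsh Court of Common Pleas

The Civil Court of Casdora:
  (a) The defendant resides in Tarfield, not Casdora; the claim is an employment claim, not a contract claim — none of the alternatives is met. Nor does the 'unless' clause help: no such written consent has been filed. Fails.
  (b) The plaintiff resides in Istmarsh, which is not Casdora. Condition met.
  (c) The claim is an employment claim, not a tort claim, so one alternative holds. Met.
  (d) The plaintiff resides in Istmarsh, not Casdora. The proviso rescues it, though: the operative events occurred in Casdora. Met.
  (e) The operative events occurred in Casdora, so one alternative holds. The carve-out does not apply: the claim is an employment claim, not a contract claim. Condition met.
  → Not every requirement is met — no jurisdiction.
The Casdora High Bench:
  (a) The amount in controversy is USD 90,000, which meets the USD 15,000 floor, so this disjunct is met. Met.
  (b) The contract was executed in Casdora. Met.
  (c) The amount in controversy is 90,000 dollars, within the $500,000 ceiling, so one alternative holds. Met.
  (d) No defendant is a corporation; the claim does not concern real property — every alternative fails. But the amount in controversy is 90,000 dollars, which meets the USD 25,000 floor, and the 'unless' clause therefore excuses the requirement. Met.
  → Jurisdiction lies.
The Istmarsh Court of Common Pleas:
  (a) No defendant is a corporation; the amount in controversy is USD 90,000, above the $89,500 ceiling; the operative events occurred in Casdora, not Istmarsh — every alternative fails. However, the claim is an employment claim, so the 'unless' proviso supplies this condition. Satisfied.
  (b) Mira Quill resides in Istmarsh, so one alternative holds. The exception is not triggered, since the claim does not concern real property. Condition met.
  (c) The claim is an employment claim, which satisfies one of the alternatives. Met.
  (d) The plaintiff resides in Istmarsh — that alternative is enough. Met.
  → All conditions met; jurisdiction exists.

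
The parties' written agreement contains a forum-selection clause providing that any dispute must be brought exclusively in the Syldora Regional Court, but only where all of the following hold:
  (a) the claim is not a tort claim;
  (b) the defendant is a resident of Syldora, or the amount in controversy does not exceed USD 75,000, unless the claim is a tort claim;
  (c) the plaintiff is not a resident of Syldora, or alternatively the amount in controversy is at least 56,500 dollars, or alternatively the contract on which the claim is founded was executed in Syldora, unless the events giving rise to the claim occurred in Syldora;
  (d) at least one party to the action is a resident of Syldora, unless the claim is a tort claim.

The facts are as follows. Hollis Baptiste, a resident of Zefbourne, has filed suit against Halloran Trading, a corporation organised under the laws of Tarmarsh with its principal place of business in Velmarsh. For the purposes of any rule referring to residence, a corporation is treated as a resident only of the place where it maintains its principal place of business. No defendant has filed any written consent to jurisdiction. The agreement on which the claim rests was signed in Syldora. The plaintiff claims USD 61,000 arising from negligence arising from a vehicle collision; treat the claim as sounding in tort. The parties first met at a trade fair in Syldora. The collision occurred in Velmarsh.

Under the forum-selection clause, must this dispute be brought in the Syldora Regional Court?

No

The Syldora Regional Court:
  (a) The claim is a tort claim. Fails.
  (b) The amount in controversy is USD 61,000, within the 75,000 dollars ceiling, so one alternative holds. Met.
  (c) The plaintiff resides in Zefbourne, which is not Syldora, so one alternative holds. Satisfied.
  (d) No party resides in Syldora. The proviso rescues it, though: the claim is a tort claim. Met.
  → Forum clause is not triggered.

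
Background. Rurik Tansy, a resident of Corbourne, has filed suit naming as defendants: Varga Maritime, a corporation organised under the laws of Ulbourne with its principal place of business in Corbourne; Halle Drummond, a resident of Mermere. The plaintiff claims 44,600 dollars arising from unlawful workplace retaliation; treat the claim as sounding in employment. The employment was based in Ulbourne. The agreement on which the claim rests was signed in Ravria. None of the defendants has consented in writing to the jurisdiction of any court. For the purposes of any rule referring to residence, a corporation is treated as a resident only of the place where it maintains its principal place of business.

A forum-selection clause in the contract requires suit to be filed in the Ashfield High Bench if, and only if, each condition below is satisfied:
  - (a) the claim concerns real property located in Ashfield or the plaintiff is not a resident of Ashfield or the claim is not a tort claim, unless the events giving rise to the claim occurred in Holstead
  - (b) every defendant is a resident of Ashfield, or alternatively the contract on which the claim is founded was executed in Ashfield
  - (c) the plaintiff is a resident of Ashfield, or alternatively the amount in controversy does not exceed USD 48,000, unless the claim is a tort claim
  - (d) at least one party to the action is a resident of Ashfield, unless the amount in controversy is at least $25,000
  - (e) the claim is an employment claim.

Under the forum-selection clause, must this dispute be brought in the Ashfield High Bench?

The Ashfield High Bench:
  (a) The plaintiff resides in Corbourne, which is not Ashfield, so this disjunct is met. Satisfied.
  (b) The defendants reside as follows — Varga Maritime in Corbourne, Halle Drummond in Mermere — not all in Ashfield; the contract was executed in Ravria, not Ashfield — no alternative holds. Fails.
  (c) The amount in controversy is 44,600 dollars, within the $48,000 ceiling, so one alternative holds. Met.
  (d) No party resides in Ashfield. But the amount in controversy is USD 44,600, which meets the $25,000 floor, and the 'unless' clause therefore excuses the requirement. Condition met.
  (e) The claim is an employment claim. Satisfied.
  → Forum clause is not triggered.

No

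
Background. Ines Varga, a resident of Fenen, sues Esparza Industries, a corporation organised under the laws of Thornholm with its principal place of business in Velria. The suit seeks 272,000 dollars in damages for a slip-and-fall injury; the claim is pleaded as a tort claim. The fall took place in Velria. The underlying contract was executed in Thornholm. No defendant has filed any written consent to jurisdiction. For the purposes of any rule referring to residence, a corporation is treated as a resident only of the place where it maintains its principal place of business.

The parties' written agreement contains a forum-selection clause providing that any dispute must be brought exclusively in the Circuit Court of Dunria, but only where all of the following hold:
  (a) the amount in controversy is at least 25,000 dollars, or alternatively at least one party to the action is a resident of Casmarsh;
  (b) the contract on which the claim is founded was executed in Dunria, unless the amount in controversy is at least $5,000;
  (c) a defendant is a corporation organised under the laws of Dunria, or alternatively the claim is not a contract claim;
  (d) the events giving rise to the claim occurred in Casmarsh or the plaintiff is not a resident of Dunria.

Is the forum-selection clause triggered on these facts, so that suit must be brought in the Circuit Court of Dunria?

Yes

The Circuit Court of Dunria:
  (a) The amount in controversy is 272,000 dollars, which meets the $25,000 floor, so this disjunct is met. Met.
  (b) The contract was executed in Thornholm, not Dunria. But the amount in controversy is $272,000, which meets the USD 5,000 floor, and the 'unless' clause therefore excuses the requirement. Condition met.
  (c) The claim is a tort claim, not a contract claim, so this disjunct is met. Met.
  (d) The plaintiff resides in Fenen, which is not Dunria, so one alternative holds. Satisfied.
  → Forum clause is triggered.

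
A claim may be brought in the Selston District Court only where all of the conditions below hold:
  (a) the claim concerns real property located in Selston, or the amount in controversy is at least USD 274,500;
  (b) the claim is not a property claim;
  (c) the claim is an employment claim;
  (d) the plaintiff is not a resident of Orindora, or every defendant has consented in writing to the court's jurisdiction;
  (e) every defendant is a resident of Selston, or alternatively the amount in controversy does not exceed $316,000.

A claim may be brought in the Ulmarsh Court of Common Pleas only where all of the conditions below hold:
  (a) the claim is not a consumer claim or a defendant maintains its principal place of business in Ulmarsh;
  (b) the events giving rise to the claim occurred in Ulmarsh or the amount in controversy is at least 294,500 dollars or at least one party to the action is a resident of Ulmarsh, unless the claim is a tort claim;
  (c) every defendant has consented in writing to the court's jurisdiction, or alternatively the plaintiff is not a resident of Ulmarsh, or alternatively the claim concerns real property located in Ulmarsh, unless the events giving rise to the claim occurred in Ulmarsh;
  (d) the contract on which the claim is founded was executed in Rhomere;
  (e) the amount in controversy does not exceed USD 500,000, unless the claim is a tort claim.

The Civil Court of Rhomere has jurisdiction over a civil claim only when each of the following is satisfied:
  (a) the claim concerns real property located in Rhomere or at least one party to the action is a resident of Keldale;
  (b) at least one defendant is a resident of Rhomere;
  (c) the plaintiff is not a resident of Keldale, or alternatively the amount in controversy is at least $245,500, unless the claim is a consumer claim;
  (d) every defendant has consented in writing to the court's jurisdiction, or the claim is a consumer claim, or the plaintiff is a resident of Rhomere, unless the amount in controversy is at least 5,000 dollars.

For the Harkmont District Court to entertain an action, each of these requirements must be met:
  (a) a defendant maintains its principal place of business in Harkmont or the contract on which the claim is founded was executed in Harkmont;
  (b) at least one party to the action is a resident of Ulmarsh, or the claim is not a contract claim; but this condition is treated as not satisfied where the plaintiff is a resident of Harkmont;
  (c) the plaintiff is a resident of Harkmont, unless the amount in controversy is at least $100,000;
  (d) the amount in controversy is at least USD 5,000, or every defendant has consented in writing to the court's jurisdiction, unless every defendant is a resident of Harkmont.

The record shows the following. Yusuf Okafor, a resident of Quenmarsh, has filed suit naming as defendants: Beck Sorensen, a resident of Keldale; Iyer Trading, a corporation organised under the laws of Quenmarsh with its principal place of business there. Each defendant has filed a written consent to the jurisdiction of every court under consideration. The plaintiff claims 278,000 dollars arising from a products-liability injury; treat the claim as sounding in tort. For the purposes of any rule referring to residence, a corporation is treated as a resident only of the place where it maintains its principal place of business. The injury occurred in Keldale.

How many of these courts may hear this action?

The Selston District Court:
  (a) The amount in controversy is 278,000 dollars, which meets the USD 274,500 floor, so this disjunct is met. Met.
  (b) The claim is a tort claim, not a property claim. Satisfied.
  (c) The claim is a tort claim, not an employment claim. Fails.
  (d) The plaintiff resides in Quenmarsh, which is not Orindora, so this disjunct is met. Satisfied.
  (e) The amount in controversy is $278,000, within the $316,000 ceiling — that alternative is enough. Satisfied.
  → The court lacks jurisdiction.
The Ulmarsh Court of Common Pleas:
  (a) The claim is a tort claim, not a consumer claim — that alternative is enough. Met.
  (b) The operative events occurred in Keldale, not Ulmarsh; the amount in controversy is $278,000, below the USD 294,500 floor; no party resides in Ulmarsh — every alternative fails. The proviso rescues it, though: the claim is a tort claim. Met.
  (c) Every defendant has filed written consent — that alternative is enough. Met.
  (d) No contract (and hence no place of execution) is alleged. Not met.
  (e) The amount in controversy is USD 278,000, within the $500,000 ceiling. Met.
  → No jurisdiction.
The Civil Court of Rhomere:
  (a) Beck Sorensen resides in Keldale, which satisfies one of the alternatives. Met.
  (b) No defendant resides in Rhomere (they reside in Keldale, Quenmarsh). Fails.
  (c) The plaintiff resides in Quenmarsh, which is not Keldale, so one alternative holds. Condition met.
  (d) Every defendant has filed written consent, so this disjunct is met. Satisfied.
  → Not every requirement is met — no jurisdiction.
The Harkmont District Court:
  (a) The corporate defendant(s) have their principal place of business in Quenmarsh, not Harkmont; no contract (and hence no place of execution) is alleged — no alternative holds. Condition not met.
  (b) The claim is a tort claim, not a contract claim — that alternative is enough. And the carve-out is inapplicable — the plaintiff resides in Quenmarsh, not Harkmont. Satisfied.
  (c) The plaintiff resides in Quenmarsh, not Harkmont. But the amount in controversy is $278,000, which meets the USD 100,000 floor, and the 'unless' clause therefore excuses the requirement. Satisfied.
  (d) The amount in controversy is 278,000 dollars, which meets the $5,000 floor — that alternative is enough. Met.
  → The court lacks jurisdiction.
No court satisfies all of its conditions.

0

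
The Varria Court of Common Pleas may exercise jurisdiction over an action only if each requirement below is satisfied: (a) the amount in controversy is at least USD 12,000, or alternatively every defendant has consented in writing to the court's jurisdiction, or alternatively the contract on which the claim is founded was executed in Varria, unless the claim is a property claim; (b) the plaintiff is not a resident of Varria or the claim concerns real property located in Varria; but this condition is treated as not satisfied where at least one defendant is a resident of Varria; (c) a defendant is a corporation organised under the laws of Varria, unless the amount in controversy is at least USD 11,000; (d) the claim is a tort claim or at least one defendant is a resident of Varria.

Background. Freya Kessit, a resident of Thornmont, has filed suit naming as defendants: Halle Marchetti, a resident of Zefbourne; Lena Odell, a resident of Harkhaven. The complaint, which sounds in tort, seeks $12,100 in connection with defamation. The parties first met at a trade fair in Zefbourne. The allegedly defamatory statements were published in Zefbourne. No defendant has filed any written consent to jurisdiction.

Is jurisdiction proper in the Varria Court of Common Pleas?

Yes

The Varria Court of Common Pleas:
  (a) The amount in controversy is USD 12,100, which meets the USD 12,000 floor — that alternative is enough. Condition met.
  (b) The plaintiff resides in Thornmont, which is not Varria, which satisfies one of the alternatives. The carve-out does not apply: no defendant resides in Varria (they reside in Zefbourne, Harkhaven). Satisfied.
  (c) No defendant is a corporation. The proviso rescues it, though: the amount in controversy is $12,100, which meets the 11,000 dollars floor. Satisfied.
  (d) The claim is a tort claim — that alternative is enough. Satisfied.
  → The court has jurisdiction.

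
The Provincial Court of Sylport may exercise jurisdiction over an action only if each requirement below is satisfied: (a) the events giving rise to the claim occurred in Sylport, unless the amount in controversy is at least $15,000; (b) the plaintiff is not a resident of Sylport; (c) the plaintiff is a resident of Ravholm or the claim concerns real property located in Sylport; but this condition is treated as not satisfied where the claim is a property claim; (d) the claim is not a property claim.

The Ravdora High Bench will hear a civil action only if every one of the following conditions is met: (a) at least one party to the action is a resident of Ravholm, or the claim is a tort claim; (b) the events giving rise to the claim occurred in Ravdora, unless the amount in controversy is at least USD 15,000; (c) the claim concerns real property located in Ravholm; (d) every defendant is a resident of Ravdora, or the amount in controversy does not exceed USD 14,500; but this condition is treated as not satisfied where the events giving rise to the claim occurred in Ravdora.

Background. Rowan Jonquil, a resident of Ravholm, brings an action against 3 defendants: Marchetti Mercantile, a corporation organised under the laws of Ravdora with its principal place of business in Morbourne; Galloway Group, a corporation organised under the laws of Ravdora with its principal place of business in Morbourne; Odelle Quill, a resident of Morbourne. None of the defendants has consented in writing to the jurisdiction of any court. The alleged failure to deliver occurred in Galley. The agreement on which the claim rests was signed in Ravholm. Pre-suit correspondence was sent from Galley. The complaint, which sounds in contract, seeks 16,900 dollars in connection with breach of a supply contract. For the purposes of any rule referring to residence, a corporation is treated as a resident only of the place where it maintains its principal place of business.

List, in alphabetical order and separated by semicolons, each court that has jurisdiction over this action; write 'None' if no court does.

The Provincial Court of Sylport:
  (a) The operative events occurred in Galley, not Sylport. But the amount in controversy is USD 16,900, which meets the $15,000 floor, and the 'unless' clause therefore excuses the requirement. Satisfied.
  (b) The plaintiff resides in Ravholm, which is not Sylport. Condition met.
  (c) The plaintiff resides in Ravholm, so this disjunct is met. And the carve-out is inapplicable — the claim is a contract claim, not a property claim. Condition met.
  (d) The claim is a contract claim, not a property claim. Satisfied.
  → Jurisdiction lies.
The Ravdora High Bench:
  (a) Rowan Jonquil resides in Ravholm, so one alternative holds. Condition met.
  (b) The operative events occurred in Galley, not Ravdora. But the amount in controversy is USD 16,900, which meets the $15,000 floor, and the 'unless' clause therefore excuses the requirement. Satisfied.
  (c) The claim does not concern real property. Condition not met.
  (d) The defendants reside as follows — Marchetti Mercantile in Morbourne, Galloway Group in Morbourne, Odelle Quill in Morbourne — not all in Ravdora; the amount in controversy is $16,900, above the USD 14,500 ceiling — every alternative fails. Condition not met.
  → The court lacks jurisdiction.

the Provincial Court of Sylport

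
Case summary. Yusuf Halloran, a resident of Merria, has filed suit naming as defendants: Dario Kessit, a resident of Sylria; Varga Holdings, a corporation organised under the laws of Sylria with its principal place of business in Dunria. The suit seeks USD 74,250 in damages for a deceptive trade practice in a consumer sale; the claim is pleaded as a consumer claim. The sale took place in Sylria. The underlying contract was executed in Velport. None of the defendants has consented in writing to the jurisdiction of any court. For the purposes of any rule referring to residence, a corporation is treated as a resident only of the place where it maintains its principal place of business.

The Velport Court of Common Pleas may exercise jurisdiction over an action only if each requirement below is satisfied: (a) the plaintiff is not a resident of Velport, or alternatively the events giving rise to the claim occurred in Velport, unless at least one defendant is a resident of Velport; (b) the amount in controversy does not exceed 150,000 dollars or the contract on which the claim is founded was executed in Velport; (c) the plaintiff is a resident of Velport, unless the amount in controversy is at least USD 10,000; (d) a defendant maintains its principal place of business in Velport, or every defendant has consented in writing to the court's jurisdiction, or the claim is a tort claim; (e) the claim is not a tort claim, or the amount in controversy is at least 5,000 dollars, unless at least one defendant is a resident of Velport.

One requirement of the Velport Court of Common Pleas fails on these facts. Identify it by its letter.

(d)

The Velport Court of Common Pleas:
  (a) The plaintiff resides in Merria, which is not Velport — that alternative is enough. Condition met.
  (b) The amount in controversy is USD 74,250, within the $150,000 ceiling, so one alternative holds. Satisfied.
  (c) The plaintiff resides in Merria, not Velport. The proviso rescues it, though: the amount in controversy is $74,250, which meets the USD 10,000 floor. Condition met.
  (d) The corporate defendant(s) have their principal place of business in Dunria, not Velport; no such written consent has been filed; the claim is a consumer claim, not a tort claim — none of the alternatives is met. Not satisfied.
  (e) The claim is a consumer claim, not a tort claim — that alternative is enough. Satisfied.
Only condition (d) fails.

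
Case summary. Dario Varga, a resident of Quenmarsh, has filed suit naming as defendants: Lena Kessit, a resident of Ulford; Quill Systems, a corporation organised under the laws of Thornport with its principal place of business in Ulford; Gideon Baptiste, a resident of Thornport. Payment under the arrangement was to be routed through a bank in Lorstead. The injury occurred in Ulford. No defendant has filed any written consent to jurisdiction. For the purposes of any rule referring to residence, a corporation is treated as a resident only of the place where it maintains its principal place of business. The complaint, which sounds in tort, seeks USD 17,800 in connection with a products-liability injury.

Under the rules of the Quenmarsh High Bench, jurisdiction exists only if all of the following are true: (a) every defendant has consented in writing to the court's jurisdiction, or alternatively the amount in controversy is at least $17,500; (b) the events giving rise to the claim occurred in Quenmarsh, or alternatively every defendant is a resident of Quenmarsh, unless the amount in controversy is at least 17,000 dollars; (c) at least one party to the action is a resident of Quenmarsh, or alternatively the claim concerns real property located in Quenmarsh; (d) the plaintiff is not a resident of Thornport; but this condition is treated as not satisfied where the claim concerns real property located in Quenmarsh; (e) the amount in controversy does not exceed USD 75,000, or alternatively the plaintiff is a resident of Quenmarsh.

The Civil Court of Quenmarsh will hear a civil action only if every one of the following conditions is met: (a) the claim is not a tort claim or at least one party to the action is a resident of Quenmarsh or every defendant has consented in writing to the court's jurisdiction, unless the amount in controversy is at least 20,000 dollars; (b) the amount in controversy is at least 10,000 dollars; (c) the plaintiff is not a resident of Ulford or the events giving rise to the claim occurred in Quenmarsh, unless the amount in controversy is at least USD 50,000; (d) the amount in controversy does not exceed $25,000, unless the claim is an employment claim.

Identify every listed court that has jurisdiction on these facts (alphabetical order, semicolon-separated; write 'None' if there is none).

the Civil Court of Quenmarsh; the Quenmarsh High Bench

The Quenmarsh High Bench:
  (a) The amount in controversy is 17,800 dollars, which meets the $17,500 floor, which satisfies one of the alternatives. Met.
  (b) The operative events occurred in Ulford, not Quenmarsh; the defendants reside as follows — Lena Kessit in Ulford, Quill Systems in Ulford, Gideon Baptiste in Thornport — not all in Quenmarsh — no alternative holds. But the amount in controversy is USD 17,800, which meets the 17,000 dollars floor, and the 'unless' clause therefore excuses the requirement. Met.
  (c) Dario Varga resides in Quenmarsh — that alternative is enough. Met.
  (d) The plaintiff resides in Quenmarsh, which is not Thornport. The exception is not triggered, since the claim does not concern real property. Satisfied.
  (e) The amount in controversy is USD 17,800, within the $75,000 ceiling, which satisfies one of the alternatives. Met.
  → All conditions met; jurisdiction exists.
The Civil Court of Quenmarsh:
  (a) Dario Varga resides in Quenmarsh, so one alternative holds. Met.
  (b) The amount in controversy is 17,800 dollars, which meets the USD 10,000 floor. Condition met.
  (c) The plaintiff resides in Quenmarsh, which is not Ulford, so this disjunct is met. Condition met.
  (d) The amount in controversy is USD 17,800, within the 25,000 dollars ceiling. Satisfied.
  → Jurisdiction lies.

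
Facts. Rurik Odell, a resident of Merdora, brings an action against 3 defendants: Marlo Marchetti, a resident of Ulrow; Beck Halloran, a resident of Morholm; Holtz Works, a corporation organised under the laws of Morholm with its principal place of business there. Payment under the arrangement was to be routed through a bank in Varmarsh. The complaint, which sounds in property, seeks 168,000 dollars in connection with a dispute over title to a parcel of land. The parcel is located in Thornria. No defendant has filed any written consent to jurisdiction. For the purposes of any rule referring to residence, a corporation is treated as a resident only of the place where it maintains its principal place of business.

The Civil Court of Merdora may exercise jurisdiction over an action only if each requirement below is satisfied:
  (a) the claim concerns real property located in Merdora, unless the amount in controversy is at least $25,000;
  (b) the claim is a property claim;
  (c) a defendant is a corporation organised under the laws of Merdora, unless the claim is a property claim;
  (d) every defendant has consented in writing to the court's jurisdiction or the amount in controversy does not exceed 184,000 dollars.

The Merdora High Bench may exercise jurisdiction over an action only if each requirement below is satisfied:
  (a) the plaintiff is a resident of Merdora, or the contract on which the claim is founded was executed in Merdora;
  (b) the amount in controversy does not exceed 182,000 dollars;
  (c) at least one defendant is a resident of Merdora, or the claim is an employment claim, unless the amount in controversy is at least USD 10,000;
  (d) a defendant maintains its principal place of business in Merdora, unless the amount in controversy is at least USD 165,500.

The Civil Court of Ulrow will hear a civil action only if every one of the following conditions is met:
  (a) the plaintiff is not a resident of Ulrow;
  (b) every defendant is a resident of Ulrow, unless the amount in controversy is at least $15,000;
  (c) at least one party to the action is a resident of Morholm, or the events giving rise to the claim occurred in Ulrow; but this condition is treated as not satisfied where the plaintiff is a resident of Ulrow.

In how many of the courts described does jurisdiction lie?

The Civil Court of Merdora:
  (a) The property lies in Thornria, not Merdora. The proviso rescues it, though: the amount in controversy is $168,000, which meets the $25,000 floor. Condition met.
  (b) The claim is a property claim. Condition met.
  (c) The corporate defendant(s) are organised in Morholm, not Merdora. But the claim is a property claim, and the 'unless' clause therefore excuses the requirement. Condition met.
  (d) The amount in controversy is $168,000, within the 184,000 dollars ceiling — that alternative is enough. Satisfied.
  → Jurisdiction lies.
The Merdora High Bench:
  (a) The plaintiff resides in Merdora, so one alternative holds. Condition met.
  (b) The amount in controversy is USD 168,000, within the 182,000 dollars ceiling. Satisfied.
  (c) No defendant resides in Merdora (they reside in Ulrow, Morholm, Morholm); the claim is a property claim, not an employment claim — every alternative fails. The proviso rescues it, though: the amount in controversy is $168,000, which meets the $10,000 floor. Met.
  (d) The corporate defendant(s) have their principal place of business in Morholm, not Merdora. But the amount in controversy is USD 168,000, which meets the USD 165,500 floor, and the 'unless' clause therefore excuses the requirement. Met.
  → Jurisdiction lies.
The Civil Court of Ulrow:
  (a) The plaintiff resides in Merdora, which is not Ulrow. Satisfied.
  (b) The defendants reside as follows — Marlo Marchetti in Ulrow, Beck Halloran in Morholm, Holtz Works in Morholm — not all in Ulrow. The proviso rescues it, though: the amount in controversy is $168,000, which meets the 15,000 dollars floor. Condition met.
  (c) Beck Halloran resides in Morholm — that alternative is enough. And the carve-out is inapplicable — the plaintiff resides in Merdora, not Ulrow. Satisfied.
  → The court has jurisdiction.
Courts with jurisdiction: the Civil Court of Merdora, the Merdora High Bench, the Civil Court of Ulrow — 3 in total.

3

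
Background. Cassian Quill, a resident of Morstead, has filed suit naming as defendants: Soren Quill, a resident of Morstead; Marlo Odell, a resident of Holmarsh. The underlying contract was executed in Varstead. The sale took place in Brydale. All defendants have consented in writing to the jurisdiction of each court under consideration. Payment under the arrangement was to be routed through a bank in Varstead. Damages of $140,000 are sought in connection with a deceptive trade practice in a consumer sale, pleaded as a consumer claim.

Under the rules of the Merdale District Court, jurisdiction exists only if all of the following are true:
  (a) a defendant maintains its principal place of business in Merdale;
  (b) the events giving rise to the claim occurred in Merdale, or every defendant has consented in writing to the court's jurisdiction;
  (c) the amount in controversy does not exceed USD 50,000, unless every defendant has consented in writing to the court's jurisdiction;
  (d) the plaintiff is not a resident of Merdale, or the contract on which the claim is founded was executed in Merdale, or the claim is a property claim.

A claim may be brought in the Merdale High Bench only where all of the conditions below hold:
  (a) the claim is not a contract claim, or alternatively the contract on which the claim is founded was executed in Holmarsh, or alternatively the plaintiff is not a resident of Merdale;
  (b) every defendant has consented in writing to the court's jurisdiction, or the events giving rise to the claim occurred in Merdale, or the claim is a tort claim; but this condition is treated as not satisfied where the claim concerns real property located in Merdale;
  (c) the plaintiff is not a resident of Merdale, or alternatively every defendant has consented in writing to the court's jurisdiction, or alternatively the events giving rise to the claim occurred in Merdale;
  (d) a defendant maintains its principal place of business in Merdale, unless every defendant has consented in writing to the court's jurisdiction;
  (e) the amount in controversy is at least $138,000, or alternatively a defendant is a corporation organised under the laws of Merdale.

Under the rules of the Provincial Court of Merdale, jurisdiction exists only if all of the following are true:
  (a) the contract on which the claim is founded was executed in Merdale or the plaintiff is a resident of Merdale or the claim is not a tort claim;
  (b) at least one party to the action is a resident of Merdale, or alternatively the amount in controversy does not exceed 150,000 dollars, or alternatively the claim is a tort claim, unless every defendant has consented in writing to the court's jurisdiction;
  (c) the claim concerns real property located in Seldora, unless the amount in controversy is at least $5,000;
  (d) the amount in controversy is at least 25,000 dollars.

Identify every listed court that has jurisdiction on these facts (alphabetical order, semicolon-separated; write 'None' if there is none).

The Merdale District Court:
  (a) No defendant is a corporation. Condition not met.
  (b) Every defendant has filed written consent, so one alternative holds. Satisfied.
  (c) The amount in controversy is USD 140,000, above the USD 50,000 ceiling. However, every defendant has filed written consent, so the 'unless' proviso supplies this condition. Condition met.
  (d) The plaintiff resides in Morstead, which is not Merdale, so one alternative holds. Satisfied.
  → No jurisdiction.
The Merdale High Bench:
  (a) The claim is a consumer claim, not a contract claim, so this disjunct is met. Condition met.
  (b) Every defendant has filed written consent, which satisfies one of the alternatives. The exception is not triggered, since the claim does not concern real property. Met.
  (c) The plaintiff resides in Morstead, which is not Merdale — that alternative is enough. Condition met.
  (d) No defendant is a corporation. The proviso rescues it, though: every defendant has filed written consent. Satisfied.
  (e) The amount in controversy is USD 140,000, which meets the 138,000 dollars floor, so one alternative holds. Condition met.
  → Jurisdiction lies.
The Provincial Court of Merdale:
  (a) The claim is a consumer claim, not a tort claim, so one alternative holds. Satisfied.
  (b) The amount in controversy is 140,000 dollars, within the 150,000 dollars ceiling, so one alternative holds. Condition met.
  (c) The claim does not concern real property. However, the amount in controversy is $140,000, which meets the 5,000 dollars floor, so the 'unless' proviso supplies this condition. Condition met.
  (d) The amount in controversy is 140,000 dollars, which meets the USD 25,000 floor. Condition met.
  → Jurisdiction lies.

the Merdale High Bench; the Provincial Court of Merdale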